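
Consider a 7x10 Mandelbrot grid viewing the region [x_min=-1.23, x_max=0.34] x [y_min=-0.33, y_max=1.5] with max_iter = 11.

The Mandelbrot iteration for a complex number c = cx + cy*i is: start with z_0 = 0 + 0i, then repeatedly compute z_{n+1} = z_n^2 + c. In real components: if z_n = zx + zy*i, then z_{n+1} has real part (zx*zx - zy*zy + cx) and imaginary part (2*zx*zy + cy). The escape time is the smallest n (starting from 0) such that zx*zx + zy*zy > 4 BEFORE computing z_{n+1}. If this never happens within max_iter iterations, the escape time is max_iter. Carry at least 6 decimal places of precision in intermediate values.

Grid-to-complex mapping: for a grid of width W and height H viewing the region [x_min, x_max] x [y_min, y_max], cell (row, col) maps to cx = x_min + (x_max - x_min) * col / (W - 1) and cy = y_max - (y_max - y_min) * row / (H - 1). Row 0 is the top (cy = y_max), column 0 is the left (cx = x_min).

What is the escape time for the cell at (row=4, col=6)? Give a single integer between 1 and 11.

z_0 = 0 + 0i, c = 0.3400 + 0.6867i
Iter 1: z = 0.3400 + 0.6867i, |z|^2 = 0.5871
Iter 2: z = -0.0159 + 1.1536i, |z|^2 = 1.3310
Iter 3: z = -0.9905 + 0.6500i, |z|^2 = 1.4036
Iter 4: z = 0.8987 + -0.6009i, |z|^2 = 1.1688
Iter 5: z = 0.7866 + -0.3935i, |z|^2 = 0.7735
Iter 6: z = 0.8038 + 0.0676i, |z|^2 = 0.6507
Iter 7: z = 0.9816 + 0.7954i, |z|^2 = 1.5961
Iter 8: z = 0.6709 + 2.2481i, |z|^2 = 5.5042
Escaped at iteration 8

Answer: 8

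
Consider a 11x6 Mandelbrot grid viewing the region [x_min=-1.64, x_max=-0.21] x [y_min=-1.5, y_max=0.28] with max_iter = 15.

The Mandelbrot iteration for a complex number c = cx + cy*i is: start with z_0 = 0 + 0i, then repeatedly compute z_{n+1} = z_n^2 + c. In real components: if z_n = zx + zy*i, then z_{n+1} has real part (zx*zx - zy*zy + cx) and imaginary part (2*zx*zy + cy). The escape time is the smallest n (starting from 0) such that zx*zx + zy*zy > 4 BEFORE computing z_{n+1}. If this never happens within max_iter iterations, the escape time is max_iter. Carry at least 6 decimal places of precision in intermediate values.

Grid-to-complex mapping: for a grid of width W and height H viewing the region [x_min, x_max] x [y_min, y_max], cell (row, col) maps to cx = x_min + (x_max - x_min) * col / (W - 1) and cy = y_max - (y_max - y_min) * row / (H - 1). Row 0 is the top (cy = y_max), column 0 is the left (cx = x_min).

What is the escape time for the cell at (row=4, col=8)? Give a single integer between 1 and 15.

Answer: 3

Derivation:
z_0 = 0 + 0i, c = -0.4960 + -1.1440i
Iter 1: z = -0.4960 + -1.1440i, |z|^2 = 1.5548
Iter 2: z = -1.5587 + -0.0092i, |z|^2 = 2.4297
Iter 3: z = 1.9335 + -1.1155i, |z|^2 = 4.9828
Escaped at iteration 3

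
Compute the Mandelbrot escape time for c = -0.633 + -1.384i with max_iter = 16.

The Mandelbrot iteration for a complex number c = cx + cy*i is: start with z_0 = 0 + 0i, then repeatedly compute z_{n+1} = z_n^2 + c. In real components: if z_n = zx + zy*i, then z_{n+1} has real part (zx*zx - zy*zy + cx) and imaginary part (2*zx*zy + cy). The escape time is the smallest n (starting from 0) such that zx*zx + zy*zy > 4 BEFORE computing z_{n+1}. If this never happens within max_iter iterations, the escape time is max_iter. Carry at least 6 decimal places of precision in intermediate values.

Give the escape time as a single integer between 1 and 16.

z_0 = 0 + 0i, c = -0.6330 + -1.3840i
Iter 1: z = -0.6330 + -1.3840i, |z|^2 = 2.3161
Iter 2: z = -2.1478 + 0.3681i, |z|^2 = 4.7484
Escaped at iteration 2

Answer: 2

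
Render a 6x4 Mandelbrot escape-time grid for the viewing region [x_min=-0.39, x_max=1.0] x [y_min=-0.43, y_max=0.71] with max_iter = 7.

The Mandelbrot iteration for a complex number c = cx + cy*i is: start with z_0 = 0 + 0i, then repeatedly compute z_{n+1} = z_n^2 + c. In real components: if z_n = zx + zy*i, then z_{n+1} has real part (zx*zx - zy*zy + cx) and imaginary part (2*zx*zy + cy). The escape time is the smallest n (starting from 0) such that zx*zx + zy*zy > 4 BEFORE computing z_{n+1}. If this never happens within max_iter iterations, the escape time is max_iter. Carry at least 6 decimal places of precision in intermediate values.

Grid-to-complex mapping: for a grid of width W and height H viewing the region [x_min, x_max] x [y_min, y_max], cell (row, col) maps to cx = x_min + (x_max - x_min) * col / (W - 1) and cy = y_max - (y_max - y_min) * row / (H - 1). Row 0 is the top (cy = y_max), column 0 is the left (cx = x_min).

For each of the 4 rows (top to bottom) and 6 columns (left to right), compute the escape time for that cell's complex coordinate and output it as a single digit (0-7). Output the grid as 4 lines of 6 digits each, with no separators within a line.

(row=0, col=0): c = -0.3900 + 0.7100i → escape time 7
(row=0, col=1): c = -0.1120 + 0.7100i → escape time 7
(row=0, col=2): c = 0.1660 + 0.7100i → escape time 7
(row=0, col=3): c = 0.4440 + 0.7100i → escape time 4
(row=0, col=4): c = 0.7220 + 0.7100i → escape time 3
(row=0, col=5): c = 1.0000 + 0.7100i → escape time 2
(row=1, col=0): c = -0.3900 + 0.3300i → escape time 7
(row=1, col=1): c = -0.1120 + 0.3300i → escape time 7
(row=1, col=2): c = 0.1660 + 0.3300i → escape time 7
(row=1, col=3): c = 0.4440 + 0.3300i → escape time 7
(row=1, col=4): c = 0.7220 + 0.3300i → escape time 3
(row=1, col=5): c = 1.0000 + 0.3300i → escape time 2
(row=2, col=0): c = -0.3900 + -0.0500i → escape time 7
(row=2, col=1): c = -0.1120 + -0.0500i → escape time 7
(row=2, col=2): c = 0.1660 + -0.0500i → escape time 7
(row=2, col=3): c = 0.4440 + -0.0500i → escape time 6
(row=2, col=4): c = 0.7220 + -0.0500i → escape time 3
(row=2, col=5): c = 1.0000 + -0.0500i → escape time 2
(row=3, col=0): c = -0.3900 + -0.4300i → escape time 7
(row=3, col=1): c = -0.1120 + -0.4300i → escape time 7
(row=3, col=2): c = 0.1660 + -0.4300i → escape time 7
(row=3, col=3): c = 0.4440 + -0.4300i → escape time 7
(row=3, col=4): c = 0.7220 + -0.4300i → escape time 3
(row=3, col=5): c = 1.0000 + -0.4300i → escape time 2

Answer: 777432
777732
777632
777732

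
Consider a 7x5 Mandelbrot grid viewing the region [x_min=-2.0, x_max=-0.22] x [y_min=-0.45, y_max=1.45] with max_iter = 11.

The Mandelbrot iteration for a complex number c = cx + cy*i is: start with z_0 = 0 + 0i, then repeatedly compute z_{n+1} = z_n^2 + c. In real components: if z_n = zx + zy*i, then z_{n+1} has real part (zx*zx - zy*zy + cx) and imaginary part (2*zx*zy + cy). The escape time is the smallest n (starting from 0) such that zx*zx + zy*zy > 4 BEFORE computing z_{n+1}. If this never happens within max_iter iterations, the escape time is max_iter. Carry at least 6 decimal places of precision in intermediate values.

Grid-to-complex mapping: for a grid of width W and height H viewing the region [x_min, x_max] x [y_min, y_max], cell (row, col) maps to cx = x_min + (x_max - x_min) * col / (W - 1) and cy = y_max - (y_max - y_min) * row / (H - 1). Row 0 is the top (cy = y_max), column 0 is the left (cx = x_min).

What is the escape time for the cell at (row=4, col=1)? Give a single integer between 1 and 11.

Answer: 3

Derivation:
z_0 = 0 + 0i, c = -1.7033 + -0.4500i
Iter 1: z = -1.7033 + -0.4500i, |z|^2 = 3.1038
Iter 2: z = 0.9955 + 1.0830i, |z|^2 = 2.1639
Iter 3: z = -1.8852 + 1.7063i, |z|^2 = 6.4653
Escaped at iteration 3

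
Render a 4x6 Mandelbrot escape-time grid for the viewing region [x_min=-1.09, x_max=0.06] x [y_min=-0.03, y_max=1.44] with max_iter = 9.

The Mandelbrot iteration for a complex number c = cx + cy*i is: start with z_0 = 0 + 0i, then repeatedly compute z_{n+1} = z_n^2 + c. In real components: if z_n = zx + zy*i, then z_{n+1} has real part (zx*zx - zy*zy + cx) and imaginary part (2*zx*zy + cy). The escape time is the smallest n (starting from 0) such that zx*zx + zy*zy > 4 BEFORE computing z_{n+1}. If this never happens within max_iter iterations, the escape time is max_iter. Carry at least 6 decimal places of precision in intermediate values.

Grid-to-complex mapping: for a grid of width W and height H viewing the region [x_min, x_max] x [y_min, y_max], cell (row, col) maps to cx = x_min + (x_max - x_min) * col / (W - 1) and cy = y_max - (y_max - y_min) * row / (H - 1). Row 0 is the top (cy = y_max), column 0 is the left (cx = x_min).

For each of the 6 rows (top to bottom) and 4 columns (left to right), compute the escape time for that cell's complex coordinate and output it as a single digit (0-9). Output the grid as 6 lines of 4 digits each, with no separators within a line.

Answer: 2222
3343
3476
5699
9999
9999

Derivation:
(row=0, col=0): c = -1.0900 + 1.4400i → escape time 2
(row=0, col=1): c = -0.7067 + 1.4400i → escape time 2
(row=0, col=2): c = -0.3233 + 1.4400i → escape time 2
(row=0, col=3): c = 0.0600 + 1.4400i → escape time 2
(row=1, col=0): c = -1.0900 + 1.1460i → escape time 3
(row=1, col=1): c = -0.7067 + 1.1460i → escape time 3
(row=1, col=2): c = -0.3233 + 1.1460i → escape time 4
(row=1, col=3): c = 0.0600 + 1.1460i → escape time 3
(row=2, col=0): c = -1.0900 + 0.8520i → escape time 3
(row=2, col=1): c = -0.7067 + 0.8520i → escape time 4
(row=2, col=2): c = -0.3233 + 0.8520i → escape time 7
(row=2, col=3): c = 0.0600 + 0.8520i → escape time 6
(row=3, col=0): c = -1.0900 + 0.5580i → escape time 5
(row=3, col=1): c = -0.7067 + 0.5580i → escape time 6
(row=3, col=2): c = -0.3233 + 0.5580i → escape time 9
(row=3, col=3): c = 0.0600 + 0.5580i → escape time 9
(row=4, col=0): c = -1.0900 + 0.2640i → escape time 9
(row=4, col=1): c = -0.7067 + 0.2640i → escape time 9
(row=4, col=2): c = -0.3233 + 0.2640i → escape time 9
(row=4, col=3): c = 0.0600 + 0.2640i → escape time 9
(row=5, col=0): c = -1.0900 + -0.0300i → escape time 9
(row=5, col=1): c = -0.7067 + -0.0300i → escape time 9
(row=5, col=2): c = -0.3233 + -0.0300i → escape time 9
(row=5, col=3): c = 0.0600 + -0.0300i → escape time 9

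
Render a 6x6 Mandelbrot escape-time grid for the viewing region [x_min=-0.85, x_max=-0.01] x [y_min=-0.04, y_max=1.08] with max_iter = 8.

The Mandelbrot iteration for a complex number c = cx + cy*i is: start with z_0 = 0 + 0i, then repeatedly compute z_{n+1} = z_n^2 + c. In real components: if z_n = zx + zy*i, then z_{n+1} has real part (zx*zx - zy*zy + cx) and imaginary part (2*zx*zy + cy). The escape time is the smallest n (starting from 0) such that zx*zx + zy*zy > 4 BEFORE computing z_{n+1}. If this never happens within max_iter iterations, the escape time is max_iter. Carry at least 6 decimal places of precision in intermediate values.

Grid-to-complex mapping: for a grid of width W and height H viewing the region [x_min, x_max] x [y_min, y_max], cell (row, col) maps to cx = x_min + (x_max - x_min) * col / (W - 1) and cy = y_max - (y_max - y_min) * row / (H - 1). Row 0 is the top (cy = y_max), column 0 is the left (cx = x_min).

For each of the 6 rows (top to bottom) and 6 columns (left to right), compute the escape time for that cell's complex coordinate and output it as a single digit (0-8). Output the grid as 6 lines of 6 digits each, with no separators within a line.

Answer: 334485
444688
568888
788888
888888
888888

Derivation:
(row=0, col=0): c = -0.8500 + 1.0800i → escape time 3
(row=0, col=1): c = -0.6820 + 1.0800i → escape time 3
(row=0, col=2): c = -0.5140 + 1.0800i → escape time 4
(row=0, col=3): c = -0.3460 + 1.0800i → escape time 4
(row=0, col=4): c = -0.1780 + 1.0800i → escape time 8
(row=0, col=5): c = -0.0100 + 1.0800i → escape time 5
(row=1, col=0): c = -0.8500 + 0.8560i → escape time 4
(row=1, col=1): c = -0.6820 + 0.8560i → escape time 4
(row=1, col=2): c = -0.5140 + 0.8560i → escape time 4
(row=1, col=3): c = -0.3460 + 0.8560i → escape time 6
(row=1, col=4): c = -0.1780 + 0.8560i → escape time 8
(row=1, col=5): c = -0.0100 + 0.8560i → escape time 8
(row=2, col=0): c = -0.8500 + 0.6320i → escape time 5
(row=2, col=1): c = -0.6820 + 0.6320i → escape time 6
(row=2, col=2): c = -0.5140 + 0.6320i → escape time 8
(row=2, col=3): c = -0.3460 + 0.6320i → escape time 8
(row=2, col=4): c = -0.1780 + 0.6320i → escape time 8
(row=2, col=5): c = -0.0100 + 0.6320i → escape time 8
(row=3, col=0): c = -0.8500 + 0.4080i → escape time 7
(row=3, col=1): c = -0.6820 + 0.4080i → escape time 8
(row=3, col=2): c = -0.5140 + 0.4080i → escape time 8
(row=3, col=3): c = -0.3460 + 0.4080i → escape time 8
(row=3, col=4): c = -0.1780 + 0.4080i → escape time 8
(row=3, col=5): c = -0.0100 + 0.4080i → escape time 8
(row=4, col=0): c = -0.8500 + 0.1840i → escape time 8
(row=4, col=1): c = -0.6820 + 0.1840i → escape time 8
(row=4, col=2): c = -0.5140 + 0.1840i → escape time 8
(row=4, col=3): c = -0.3460 + 0.1840i → escape time 8
(row=4, col=4): c = -0.1780 + 0.1840i → escape time 8
(row=4, col=5): c = -0.0100 + 0.1840i → escape time 8
(row=5, col=0): c = -0.8500 + -0.0400i → escape time 8
(row=5, col=1): c = -0.6820 + -0.0400i → escape time 8
(row=5, col=2): c = -0.5140 + -0.0400i → escape time 8
(row=5, col=3): c = -0.3460 + -0.0400i → escape time 8
(row=5, col=4): c = -0.1780 + -0.0400i → escape time 8
(row=5, col=5): c = -0.0100 + -0.0400i → escape time 8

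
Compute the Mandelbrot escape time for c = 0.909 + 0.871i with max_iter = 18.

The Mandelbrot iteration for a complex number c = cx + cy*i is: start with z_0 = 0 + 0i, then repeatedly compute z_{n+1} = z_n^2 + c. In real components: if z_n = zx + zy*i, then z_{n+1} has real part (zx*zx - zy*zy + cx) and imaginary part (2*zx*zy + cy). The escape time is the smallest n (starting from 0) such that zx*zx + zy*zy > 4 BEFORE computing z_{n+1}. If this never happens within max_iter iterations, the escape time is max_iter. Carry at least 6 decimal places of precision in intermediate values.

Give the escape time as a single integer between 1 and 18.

Answer: 2

Derivation:
z_0 = 0 + 0i, c = 0.9090 + 0.8710i
Iter 1: z = 0.9090 + 0.8710i, |z|^2 = 1.5849
Iter 2: z = 0.9766 + 2.4545i, |z|^2 = 6.9783
Escaped at iteration 2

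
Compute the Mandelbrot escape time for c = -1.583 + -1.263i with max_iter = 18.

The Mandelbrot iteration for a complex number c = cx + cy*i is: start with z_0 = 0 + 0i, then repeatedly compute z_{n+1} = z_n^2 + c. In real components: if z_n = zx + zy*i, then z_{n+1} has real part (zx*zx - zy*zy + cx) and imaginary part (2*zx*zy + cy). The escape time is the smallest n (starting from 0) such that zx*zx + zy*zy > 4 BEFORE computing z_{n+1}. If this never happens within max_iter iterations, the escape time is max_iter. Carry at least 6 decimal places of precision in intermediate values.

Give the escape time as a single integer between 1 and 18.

z_0 = 0 + 0i, c = -1.5830 + -1.2630i
Iter 1: z = -1.5830 + -1.2630i, |z|^2 = 4.1011
Escaped at iteration 1

Answer: 1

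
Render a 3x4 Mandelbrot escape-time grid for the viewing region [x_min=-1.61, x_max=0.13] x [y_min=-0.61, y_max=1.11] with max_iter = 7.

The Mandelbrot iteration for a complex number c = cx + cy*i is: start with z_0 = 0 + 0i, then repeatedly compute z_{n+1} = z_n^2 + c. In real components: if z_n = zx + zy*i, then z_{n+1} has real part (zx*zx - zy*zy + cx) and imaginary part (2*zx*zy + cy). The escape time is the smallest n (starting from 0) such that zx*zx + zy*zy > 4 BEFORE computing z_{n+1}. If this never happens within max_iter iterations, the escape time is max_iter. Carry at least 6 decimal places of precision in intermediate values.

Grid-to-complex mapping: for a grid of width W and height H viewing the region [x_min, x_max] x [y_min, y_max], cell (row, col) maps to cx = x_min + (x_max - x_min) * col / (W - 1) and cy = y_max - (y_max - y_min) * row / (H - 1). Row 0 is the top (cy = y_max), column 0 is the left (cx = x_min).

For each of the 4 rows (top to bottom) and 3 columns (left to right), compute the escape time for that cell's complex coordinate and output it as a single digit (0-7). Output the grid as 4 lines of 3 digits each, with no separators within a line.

(row=0, col=0): c = -1.6100 + 1.1100i → escape time 2
(row=0, col=1): c = -0.7400 + 1.1100i → escape time 3
(row=0, col=2): c = 0.1300 + 1.1100i → escape time 3
(row=1, col=0): c = -1.6100 + 0.5367i → escape time 3
(row=1, col=1): c = -0.7400 + 0.5367i → escape time 6
(row=1, col=2): c = 0.1300 + 0.5367i → escape time 7
(row=2, col=0): c = -1.6100 + -0.0367i → escape time 7
(row=2, col=1): c = -0.7400 + -0.0367i → escape time 7
(row=2, col=2): c = 0.1300 + -0.0367i → escape time 7
(row=3, col=0): c = -1.6100 + -0.6100i → escape time 3
(row=3, col=1): c = -0.7400 + -0.6100i → escape time 6
(row=3, col=2): c = 0.1300 + -0.6100i → escape time 7

Answer: 233
367
777
367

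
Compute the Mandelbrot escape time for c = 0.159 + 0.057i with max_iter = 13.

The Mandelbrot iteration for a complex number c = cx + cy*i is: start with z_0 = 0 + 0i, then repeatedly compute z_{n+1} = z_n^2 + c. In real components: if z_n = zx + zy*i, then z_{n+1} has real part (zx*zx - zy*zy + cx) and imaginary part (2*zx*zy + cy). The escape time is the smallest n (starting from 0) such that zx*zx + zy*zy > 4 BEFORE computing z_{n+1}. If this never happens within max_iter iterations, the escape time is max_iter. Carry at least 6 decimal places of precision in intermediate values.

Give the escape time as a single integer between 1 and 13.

Answer: 13

Derivation:
z_0 = 0 + 0i, c = 0.1590 + 0.0570i
Iter 1: z = 0.1590 + 0.0570i, |z|^2 = 0.0285
Iter 2: z = 0.1810 + 0.0751i, |z|^2 = 0.0384
Iter 3: z = 0.1861 + 0.0842i, |z|^2 = 0.0417
Iter 4: z = 0.1866 + 0.0883i, |z|^2 = 0.0426
Iter 5: z = 0.1860 + 0.0900i, |z|^2 = 0.0427
Iter 6: z = 0.1855 + 0.0905i, |z|^2 = 0.0426
Iter 7: z = 0.1852 + 0.0906i, |z|^2 = 0.0425
Iter 8: z = 0.1851 + 0.0905i, |z|^2 = 0.0425
Iter 9: z = 0.1851 + 0.0905i, |z|^2 = 0.0424
Iter 10: z = 0.1851 + 0.0905i, |z|^2 = 0.0424
Iter 11: z = 0.1851 + 0.0905i, |z|^2 = 0.0424
Iter 12: z = 0.1851 + 0.0905i, |z|^2 = 0.0424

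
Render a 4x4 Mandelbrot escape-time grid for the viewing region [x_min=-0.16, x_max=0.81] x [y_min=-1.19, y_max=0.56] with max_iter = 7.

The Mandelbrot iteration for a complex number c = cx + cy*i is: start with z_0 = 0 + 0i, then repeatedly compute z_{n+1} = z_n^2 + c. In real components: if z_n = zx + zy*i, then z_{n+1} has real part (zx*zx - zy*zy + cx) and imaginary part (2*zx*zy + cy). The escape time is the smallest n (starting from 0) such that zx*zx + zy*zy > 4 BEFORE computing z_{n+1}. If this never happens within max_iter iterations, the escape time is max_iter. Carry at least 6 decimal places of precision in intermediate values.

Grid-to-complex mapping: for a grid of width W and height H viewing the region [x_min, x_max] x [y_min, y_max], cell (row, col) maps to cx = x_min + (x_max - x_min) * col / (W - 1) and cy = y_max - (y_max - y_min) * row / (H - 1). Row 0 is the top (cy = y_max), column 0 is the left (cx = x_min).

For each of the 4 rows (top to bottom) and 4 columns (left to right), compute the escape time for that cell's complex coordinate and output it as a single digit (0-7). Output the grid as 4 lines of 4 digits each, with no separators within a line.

(row=0, col=0): c = -0.1600 + 0.5600i → escape time 7
(row=0, col=1): c = 0.1633 + 0.5600i → escape time 7
(row=0, col=2): c = 0.4867 + 0.5600i → escape time 5
(row=0, col=3): c = 0.8100 + 0.5600i → escape time 3
(row=1, col=0): c = -0.1600 + -0.0233i → escape time 7
(row=1, col=1): c = 0.1633 + -0.0233i → escape time 7
(row=1, col=2): c = 0.4867 + -0.0233i → escape time 5
(row=1, col=3): c = 0.8100 + -0.0233i → escape time 3
(row=2, col=0): c = -0.1600 + -0.6067i → escape time 7
(row=2, col=1): c = 0.1633 + -0.6067i → escape time 7
(row=2, col=2): c = 0.4867 + -0.6067i → escape time 4
(row=2, col=3): c = 0.8100 + -0.6067i → escape time 3
(row=3, col=0): c = -0.1600 + -1.1900i → escape time 3
(row=3, col=1): c = 0.1633 + -1.1900i → escape time 3
(row=3, col=2): c = 0.4867 + -1.1900i → escape time 2
(row=3, col=3): c = 0.8100 + -1.1900i → escape time 2

Answer: 7753
7753
7743
3322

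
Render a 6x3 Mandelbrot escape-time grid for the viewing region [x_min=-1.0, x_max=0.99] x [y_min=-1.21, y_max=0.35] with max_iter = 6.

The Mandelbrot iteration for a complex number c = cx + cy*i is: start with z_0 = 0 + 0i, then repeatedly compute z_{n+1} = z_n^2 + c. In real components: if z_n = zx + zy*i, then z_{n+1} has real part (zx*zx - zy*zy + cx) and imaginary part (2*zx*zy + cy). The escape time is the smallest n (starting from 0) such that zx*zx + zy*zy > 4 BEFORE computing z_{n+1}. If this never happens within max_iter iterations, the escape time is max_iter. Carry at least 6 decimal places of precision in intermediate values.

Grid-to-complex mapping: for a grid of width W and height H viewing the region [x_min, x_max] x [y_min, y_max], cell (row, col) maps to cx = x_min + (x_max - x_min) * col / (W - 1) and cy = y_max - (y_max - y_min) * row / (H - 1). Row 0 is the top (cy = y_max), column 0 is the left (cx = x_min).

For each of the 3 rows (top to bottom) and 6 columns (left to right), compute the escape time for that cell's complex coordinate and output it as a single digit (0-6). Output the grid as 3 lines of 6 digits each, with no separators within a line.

(row=0, col=0): c = -1.0000 + 0.3500i → escape time 6
(row=0, col=1): c = -0.6020 + 0.3500i → escape time 6
(row=0, col=2): c = -0.2040 + 0.3500i → escape time 6
(row=0, col=3): c = 0.1940 + 0.3500i → escape time 6
(row=0, col=4): c = 0.5920 + 0.3500i → escape time 4
(row=0, col=5): c = 0.9900 + 0.3500i → escape time 2
(row=1, col=0): c = -1.0000 + -0.4300i → escape time 6
(row=1, col=1): c = -0.6020 + -0.4300i → escape time 6
(row=1, col=2): c = -0.2040 + -0.4300i → escape time 6
(row=1, col=3): c = 0.1940 + -0.4300i → escape time 6
(row=1, col=4): c = 0.5920 + -0.4300i → escape time 4
(row=1, col=5): c = 0.9900 + -0.4300i → escape time 2
(row=2, col=0): c = -1.0000 + -1.2100i → escape time 3
(row=2, col=1): c = -0.6020 + -1.2100i → escape time 3
(row=2, col=2): c = -0.2040 + -1.2100i → escape time 3
(row=2, col=3): c = 0.1940 + -1.2100i → escape time 2
(row=2, col=4): c = 0.5920 + -1.2100i → escape time 2
(row=2, col=5): c = 0.9900 + -1.2100i → escape time 2

Answer: 666642
666642
333222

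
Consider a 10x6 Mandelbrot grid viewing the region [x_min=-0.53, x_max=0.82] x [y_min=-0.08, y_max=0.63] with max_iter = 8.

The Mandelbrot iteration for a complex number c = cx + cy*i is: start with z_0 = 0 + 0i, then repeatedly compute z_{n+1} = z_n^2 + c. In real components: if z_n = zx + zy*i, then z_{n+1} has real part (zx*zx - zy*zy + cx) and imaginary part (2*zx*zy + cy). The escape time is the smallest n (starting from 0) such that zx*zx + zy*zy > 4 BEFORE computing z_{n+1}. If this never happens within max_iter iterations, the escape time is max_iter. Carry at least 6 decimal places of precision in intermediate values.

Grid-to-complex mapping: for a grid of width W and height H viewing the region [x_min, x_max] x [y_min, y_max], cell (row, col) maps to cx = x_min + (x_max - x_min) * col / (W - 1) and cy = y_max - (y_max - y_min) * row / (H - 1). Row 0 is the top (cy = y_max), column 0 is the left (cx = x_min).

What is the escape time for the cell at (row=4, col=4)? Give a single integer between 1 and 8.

z_0 = 0 + 0i, c = 0.0700 + 0.0620i
Iter 1: z = 0.0700 + 0.0620i, |z|^2 = 0.0087
Iter 2: z = 0.0711 + 0.0707i, |z|^2 = 0.0100
Iter 3: z = 0.0701 + 0.0720i, |z|^2 = 0.0101
Iter 4: z = 0.0697 + 0.0721i, |z|^2 = 0.0101
Iter 5: z = 0.0697 + 0.0721i, |z|^2 = 0.0100
Iter 6: z = 0.0697 + 0.0720i, |z|^2 = 0.0100
Iter 7: z = 0.0697 + 0.0720i, |z|^2 = 0.0100

Answer: 8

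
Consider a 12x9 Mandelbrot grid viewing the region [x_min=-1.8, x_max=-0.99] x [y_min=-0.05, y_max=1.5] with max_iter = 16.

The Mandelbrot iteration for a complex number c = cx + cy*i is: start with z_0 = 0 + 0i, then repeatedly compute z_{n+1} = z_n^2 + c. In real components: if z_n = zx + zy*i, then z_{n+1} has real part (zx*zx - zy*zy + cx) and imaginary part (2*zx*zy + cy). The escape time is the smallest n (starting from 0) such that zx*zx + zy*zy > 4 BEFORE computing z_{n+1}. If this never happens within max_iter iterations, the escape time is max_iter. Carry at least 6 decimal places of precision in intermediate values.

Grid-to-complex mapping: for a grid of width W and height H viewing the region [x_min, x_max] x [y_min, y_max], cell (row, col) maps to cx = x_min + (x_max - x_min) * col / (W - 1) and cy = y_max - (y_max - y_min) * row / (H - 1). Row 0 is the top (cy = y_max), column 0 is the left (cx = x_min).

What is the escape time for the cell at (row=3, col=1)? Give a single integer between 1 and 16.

Answer: 2

Derivation:
z_0 = 0 + 0i, c = -1.7264 + 0.9187i
Iter 1: z = -1.7264 + 0.9187i, |z|^2 = 3.8244
Iter 2: z = 0.4099 + -2.2534i, |z|^2 = 5.2460
Escaped at iteration 2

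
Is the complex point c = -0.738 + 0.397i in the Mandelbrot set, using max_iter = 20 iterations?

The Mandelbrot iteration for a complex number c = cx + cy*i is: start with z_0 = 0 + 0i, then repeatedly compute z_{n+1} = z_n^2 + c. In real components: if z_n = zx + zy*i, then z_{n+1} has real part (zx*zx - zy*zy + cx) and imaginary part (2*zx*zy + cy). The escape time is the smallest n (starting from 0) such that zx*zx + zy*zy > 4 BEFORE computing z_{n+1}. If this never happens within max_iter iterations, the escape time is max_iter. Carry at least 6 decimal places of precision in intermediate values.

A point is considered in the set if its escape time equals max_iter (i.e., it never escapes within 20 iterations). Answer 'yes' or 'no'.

Answer: no

Derivation:
z_0 = 0 + 0i, c = -0.7380 + 0.3970i
Iter 1: z = -0.7380 + 0.3970i, |z|^2 = 0.7023
Iter 2: z = -0.3510 + -0.1890i, |z|^2 = 0.1589
Iter 3: z = -0.6505 + 0.5296i, |z|^2 = 0.7037
Iter 4: z = -0.5953 + -0.2921i, |z|^2 = 0.4397
Iter 5: z = -0.4689 + 0.7448i, |z|^2 = 0.7746
Iter 6: z = -1.0728 + -0.3015i, |z|^2 = 1.2419
Iter 7: z = 0.3221 + 1.0439i, |z|^2 = 1.1935
Iter 8: z = -1.7239 + 1.0695i, |z|^2 = 4.1158
Escaped at iteration 8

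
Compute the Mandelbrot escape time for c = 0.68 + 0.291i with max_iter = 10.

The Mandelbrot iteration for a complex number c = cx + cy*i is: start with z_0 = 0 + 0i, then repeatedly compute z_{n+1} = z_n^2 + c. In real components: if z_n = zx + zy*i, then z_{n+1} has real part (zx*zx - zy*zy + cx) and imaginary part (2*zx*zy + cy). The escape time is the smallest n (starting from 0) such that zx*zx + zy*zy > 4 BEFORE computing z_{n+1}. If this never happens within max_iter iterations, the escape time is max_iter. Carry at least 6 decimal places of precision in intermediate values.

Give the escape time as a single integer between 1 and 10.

Answer: 3

Derivation:
z_0 = 0 + 0i, c = 0.6800 + 0.2910i
Iter 1: z = 0.6800 + 0.2910i, |z|^2 = 0.5471
Iter 2: z = 1.0577 + 0.6868i, |z|^2 = 1.5904
Iter 3: z = 1.3271 + 1.7438i, |z|^2 = 4.8021
Escaped at iteration 3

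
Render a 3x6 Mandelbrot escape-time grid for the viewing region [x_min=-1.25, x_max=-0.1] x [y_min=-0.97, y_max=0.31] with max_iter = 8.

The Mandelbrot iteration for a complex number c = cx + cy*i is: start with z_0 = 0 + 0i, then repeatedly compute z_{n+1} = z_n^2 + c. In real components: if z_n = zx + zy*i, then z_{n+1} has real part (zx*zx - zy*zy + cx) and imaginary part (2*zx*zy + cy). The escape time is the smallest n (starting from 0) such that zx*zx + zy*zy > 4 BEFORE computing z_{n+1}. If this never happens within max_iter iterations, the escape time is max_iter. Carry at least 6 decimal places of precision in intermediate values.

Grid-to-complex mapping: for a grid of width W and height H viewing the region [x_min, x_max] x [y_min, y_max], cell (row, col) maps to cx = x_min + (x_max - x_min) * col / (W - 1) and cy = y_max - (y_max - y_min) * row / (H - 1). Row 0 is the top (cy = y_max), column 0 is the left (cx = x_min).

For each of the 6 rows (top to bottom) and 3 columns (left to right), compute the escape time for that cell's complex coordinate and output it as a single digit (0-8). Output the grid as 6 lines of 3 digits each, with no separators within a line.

(row=0, col=0): c = -1.2500 + 0.3100i → escape time 8
(row=0, col=1): c = -0.6750 + 0.3100i → escape time 8
(row=0, col=2): c = -0.1000 + 0.3100i → escape time 8
(row=1, col=0): c = -1.2500 + 0.0540i → escape time 8
(row=1, col=1): c = -0.6750 + 0.0540i → escape time 8
(row=1, col=2): c = -0.1000 + 0.0540i → escape time 8
(row=2, col=0): c = -1.2500 + -0.2020i → escape time 8
(row=2, col=1): c = -0.6750 + -0.2020i → escape time 8
(row=2, col=2): c = -0.1000 + -0.2020i → escape time 8
(row=3, col=0): c = -1.2500 + -0.4580i → escape time 6
(row=3, col=1): c = -0.6750 + -0.4580i → escape time 8
(row=3, col=2): c = -0.1000 + -0.4580i → escape time 8
(row=4, col=0): c = -1.2500 + -0.7140i → escape time 3
(row=4, col=1): c = -0.6750 + -0.7140i → escape time 5
(row=4, col=2): c = -0.1000 + -0.7140i → escape time 8
(row=5, col=0): c = -1.2500 + -0.9700i → escape time 3
(row=5, col=1): c = -0.6750 + -0.9700i → escape time 4
(row=5, col=2): c = -0.1000 + -0.9700i → escape time 8

Answer: 888
888
888
688
358
348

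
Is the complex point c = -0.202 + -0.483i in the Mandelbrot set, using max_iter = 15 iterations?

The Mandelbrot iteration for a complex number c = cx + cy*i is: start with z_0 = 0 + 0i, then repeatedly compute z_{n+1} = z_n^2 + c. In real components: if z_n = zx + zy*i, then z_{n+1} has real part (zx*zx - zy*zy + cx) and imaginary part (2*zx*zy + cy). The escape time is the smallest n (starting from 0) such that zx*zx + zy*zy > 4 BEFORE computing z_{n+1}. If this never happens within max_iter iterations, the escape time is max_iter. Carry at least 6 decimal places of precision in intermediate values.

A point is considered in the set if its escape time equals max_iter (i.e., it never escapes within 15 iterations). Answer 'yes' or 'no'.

Answer: yes

Derivation:
z_0 = 0 + 0i, c = -0.2020 + -0.4830i
Iter 1: z = -0.2020 + -0.4830i, |z|^2 = 0.2741
Iter 2: z = -0.3945 + -0.2879i, |z|^2 = 0.2385
Iter 3: z = -0.1292 + -0.2559i, |z|^2 = 0.0822
Iter 4: z = -0.2508 + -0.4169i, |z|^2 = 0.2367
Iter 5: z = -0.3129 + -0.2739i, |z|^2 = 0.1729
Iter 6: z = -0.1791 + -0.3116i, |z|^2 = 0.1292
Iter 7: z = -0.2670 + -0.3714i, |z|^2 = 0.2092
Iter 8: z = -0.2686 + -0.2847i, |z|^2 = 0.1532
Iter 9: z = -0.2109 + -0.3300i, |z|^2 = 0.1534
Iter 10: z = -0.2665 + -0.3438i, |z|^2 = 0.1892
Iter 11: z = -0.2492 + -0.2998i, |z|^2 = 0.1520
Iter 12: z = -0.2298 + -0.3336i, |z|^2 = 0.1641
Iter 13: z = -0.2605 + -0.3297i, |z|^2 = 0.1766
Iter 14: z = -0.2428 + -0.3112i, |z|^2 = 0.1558
Did not escape in 15 iterations → in set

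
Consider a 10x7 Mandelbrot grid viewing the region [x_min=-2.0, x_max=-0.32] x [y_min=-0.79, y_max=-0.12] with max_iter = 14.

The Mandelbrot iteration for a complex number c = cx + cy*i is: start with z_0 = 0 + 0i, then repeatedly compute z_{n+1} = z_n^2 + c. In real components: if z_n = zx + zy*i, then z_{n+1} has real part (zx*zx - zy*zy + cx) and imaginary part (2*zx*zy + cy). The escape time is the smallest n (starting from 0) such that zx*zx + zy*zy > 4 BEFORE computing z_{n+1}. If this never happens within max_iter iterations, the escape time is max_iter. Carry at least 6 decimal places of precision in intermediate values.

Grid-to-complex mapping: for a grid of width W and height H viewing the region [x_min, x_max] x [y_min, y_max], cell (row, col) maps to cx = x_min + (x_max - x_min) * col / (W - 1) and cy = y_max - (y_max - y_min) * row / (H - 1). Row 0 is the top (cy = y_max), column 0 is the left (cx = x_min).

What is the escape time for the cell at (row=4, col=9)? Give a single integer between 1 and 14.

z_0 = 0 + 0i, c = -0.3200 + -0.5667i
Iter 1: z = -0.3200 + -0.5667i, |z|^2 = 0.4235
Iter 2: z = -0.5387 + -0.2040i, |z|^2 = 0.3318
Iter 3: z = -0.0714 + -0.3469i, |z|^2 = 0.1254
Iter 4: z = -0.4352 + -0.5171i, |z|^2 = 0.4568
Iter 5: z = -0.3980 + -0.1165i, |z|^2 = 0.1720
Iter 6: z = -0.1752 + -0.4739i, |z|^2 = 0.2553
Iter 7: z = -0.5139 + -0.4006i, |z|^2 = 0.4246
Iter 8: z = -0.2164 + -0.1549i, |z|^2 = 0.0708
Iter 9: z = -0.2972 + -0.4996i, |z|^2 = 0.3379
Iter 10: z = -0.4813 + -0.2697i, |z|^2 = 0.3044
Iter 11: z = -0.1611 + -0.3070i, |z|^2 = 0.1202
Iter 12: z = -0.3883 + -0.4678i, |z|^2 = 0.3696
Iter 13: z = -0.3880 + -0.2034i, |z|^2 = 0.1919

Answer: 14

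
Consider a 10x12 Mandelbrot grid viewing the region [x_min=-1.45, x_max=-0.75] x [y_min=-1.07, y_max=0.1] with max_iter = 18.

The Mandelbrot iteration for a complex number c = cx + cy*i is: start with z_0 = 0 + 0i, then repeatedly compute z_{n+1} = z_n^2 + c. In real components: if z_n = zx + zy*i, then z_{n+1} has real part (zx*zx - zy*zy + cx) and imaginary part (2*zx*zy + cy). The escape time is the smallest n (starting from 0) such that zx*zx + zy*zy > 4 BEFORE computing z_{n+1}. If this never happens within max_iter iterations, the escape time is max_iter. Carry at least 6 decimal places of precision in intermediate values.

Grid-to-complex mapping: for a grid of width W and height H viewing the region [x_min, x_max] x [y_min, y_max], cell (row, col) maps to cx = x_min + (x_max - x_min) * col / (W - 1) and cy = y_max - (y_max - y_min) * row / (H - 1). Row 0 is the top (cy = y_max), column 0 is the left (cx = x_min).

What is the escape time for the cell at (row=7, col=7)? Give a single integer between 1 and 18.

z_0 = 0 + 0i, c = -0.9056 + -0.6445i
Iter 1: z = -0.9056 + -0.6445i, |z|^2 = 1.2355
Iter 2: z = -0.5010 + 0.5228i, |z|^2 = 0.5243
Iter 3: z = -0.9279 + -1.1684i, |z|^2 = 2.2261
Iter 4: z = -1.4096 + 1.5237i, |z|^2 = 4.3086
Escaped at iteration 4

Answer: 4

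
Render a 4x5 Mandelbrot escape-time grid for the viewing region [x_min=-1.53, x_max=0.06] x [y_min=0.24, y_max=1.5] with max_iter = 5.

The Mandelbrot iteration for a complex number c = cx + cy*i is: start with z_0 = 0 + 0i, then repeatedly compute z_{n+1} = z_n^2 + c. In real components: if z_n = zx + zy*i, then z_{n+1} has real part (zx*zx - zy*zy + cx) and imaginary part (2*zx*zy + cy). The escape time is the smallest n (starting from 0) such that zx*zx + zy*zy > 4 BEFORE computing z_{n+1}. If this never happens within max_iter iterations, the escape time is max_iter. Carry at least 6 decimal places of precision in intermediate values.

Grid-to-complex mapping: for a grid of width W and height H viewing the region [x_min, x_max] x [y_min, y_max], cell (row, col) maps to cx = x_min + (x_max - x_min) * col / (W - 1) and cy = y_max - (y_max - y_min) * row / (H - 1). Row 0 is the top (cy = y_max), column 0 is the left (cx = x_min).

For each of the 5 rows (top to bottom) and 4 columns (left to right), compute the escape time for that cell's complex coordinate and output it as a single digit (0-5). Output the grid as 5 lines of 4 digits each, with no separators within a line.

Answer: 1222
2333
3355
3555
5555

Derivation:
(row=0, col=0): c = -1.5300 + 1.5000i → escape time 1
(row=0, col=1): c = -1.0000 + 1.5000i → escape time 2
(row=0, col=2): c = -0.4700 + 1.5000i → escape time 2
(row=0, col=3): c = 0.0600 + 1.5000i → escape time 2
(row=1, col=0): c = -1.5300 + 1.1850i → escape time 2
(row=1, col=1): c = -1.0000 + 1.1850i → escape time 3
(row=1, col=2): c = -0.4700 + 1.1850i → escape time 3
(row=1, col=3): c = 0.0600 + 1.1850i → escape time 3
(row=2, col=0): c = -1.5300 + 0.8700i → escape time 3
(row=2, col=1): c = -1.0000 + 0.8700i → escape time 3
(row=2, col=2): c = -0.4700 + 0.8700i → escape time 5
(row=2, col=3): c = 0.0600 + 0.8700i → escape time 5
(row=3, col=0): c = -1.5300 + 0.5550i → escape time 3
(row=3, col=1): c = -1.0000 + 0.5550i → escape time 5
(row=3, col=2): c = -0.4700 + 0.5550i → escape time 5
(row=3, col=3): c = 0.0600 + 0.5550i → escape time 5
(row=4, col=0): c = -1.5300 + 0.2400i → escape time 5
(row=4, col=1): c = -1.0000 + 0.2400i → escape time 5
(row=4, col=2): c = -0.4700 + 0.2400i → escape time 5
(row=4, col=3): c = 0.0600 + 0.2400i → escape time 5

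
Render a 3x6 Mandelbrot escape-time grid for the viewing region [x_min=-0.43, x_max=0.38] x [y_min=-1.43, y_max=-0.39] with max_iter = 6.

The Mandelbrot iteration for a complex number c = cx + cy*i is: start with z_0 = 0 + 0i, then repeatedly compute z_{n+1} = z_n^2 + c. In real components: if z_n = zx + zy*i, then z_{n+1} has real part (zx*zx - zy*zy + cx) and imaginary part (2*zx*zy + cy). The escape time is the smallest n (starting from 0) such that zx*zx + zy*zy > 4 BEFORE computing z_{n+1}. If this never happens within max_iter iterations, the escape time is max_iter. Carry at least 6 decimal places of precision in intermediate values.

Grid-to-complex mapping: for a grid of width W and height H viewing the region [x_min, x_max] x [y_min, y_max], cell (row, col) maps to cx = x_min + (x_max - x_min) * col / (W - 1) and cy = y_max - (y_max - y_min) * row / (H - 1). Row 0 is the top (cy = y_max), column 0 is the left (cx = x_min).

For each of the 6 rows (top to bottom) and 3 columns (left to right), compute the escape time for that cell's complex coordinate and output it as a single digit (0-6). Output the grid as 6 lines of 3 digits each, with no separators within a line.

Answer: 666
666
664
463
332
222

Derivation:
(row=0, col=0): c = -0.4300 + -0.3900i → escape time 6
(row=0, col=1): c = -0.0250 + -0.3900i → escape time 6
(row=0, col=2): c = 0.3800 + -0.3900i → escape time 6
(row=1, col=0): c = -0.4300 + -0.5980i → escape time 6
(row=1, col=1): c = -0.0250 + -0.5980i → escape time 6
(row=1, col=2): c = 0.3800 + -0.5980i → escape time 6
(row=2, col=0): c = -0.4300 + -0.8060i → escape time 6
(row=2, col=1): c = -0.0250 + -0.8060i → escape time 6
(row=2, col=2): c = 0.3800 + -0.8060i → escape time 4
(row=3, col=0): c = -0.4300 + -1.0140i → escape time 4
(row=3, col=1): c = -0.0250 + -1.0140i → escape time 6
(row=3, col=2): c = 0.3800 + -1.0140i → escape time 3
(row=4, col=0): c = -0.4300 + -1.2220i → escape time 3
(row=4, col=1): c = -0.0250 + -1.2220i → escape time 3
(row=4, col=2): c = 0.3800 + -1.2220i → escape time 2
(row=5, col=0): c = -0.4300 + -1.4300i → escape time 2
(row=5, col=1): c = -0.0250 + -1.4300i → escape time 2
(row=5, col=2): c = 0.3800 + -1.4300i → escape time 2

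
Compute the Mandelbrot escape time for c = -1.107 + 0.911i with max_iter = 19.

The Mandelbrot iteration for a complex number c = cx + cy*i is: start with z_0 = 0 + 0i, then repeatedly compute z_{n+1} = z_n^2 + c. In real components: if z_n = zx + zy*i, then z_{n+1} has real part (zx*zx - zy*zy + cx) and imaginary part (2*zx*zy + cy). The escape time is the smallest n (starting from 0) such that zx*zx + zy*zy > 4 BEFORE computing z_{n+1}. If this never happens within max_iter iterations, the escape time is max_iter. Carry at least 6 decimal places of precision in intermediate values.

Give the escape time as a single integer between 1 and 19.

z_0 = 0 + 0i, c = -1.1070 + 0.9110i
Iter 1: z = -1.1070 + 0.9110i, |z|^2 = 2.0554
Iter 2: z = -0.7115 + -1.1060i, |z|^2 = 1.7293
Iter 3: z = -1.8239 + 2.4847i, |z|^2 = 9.5006
Escaped at iteration 3

Answer: 3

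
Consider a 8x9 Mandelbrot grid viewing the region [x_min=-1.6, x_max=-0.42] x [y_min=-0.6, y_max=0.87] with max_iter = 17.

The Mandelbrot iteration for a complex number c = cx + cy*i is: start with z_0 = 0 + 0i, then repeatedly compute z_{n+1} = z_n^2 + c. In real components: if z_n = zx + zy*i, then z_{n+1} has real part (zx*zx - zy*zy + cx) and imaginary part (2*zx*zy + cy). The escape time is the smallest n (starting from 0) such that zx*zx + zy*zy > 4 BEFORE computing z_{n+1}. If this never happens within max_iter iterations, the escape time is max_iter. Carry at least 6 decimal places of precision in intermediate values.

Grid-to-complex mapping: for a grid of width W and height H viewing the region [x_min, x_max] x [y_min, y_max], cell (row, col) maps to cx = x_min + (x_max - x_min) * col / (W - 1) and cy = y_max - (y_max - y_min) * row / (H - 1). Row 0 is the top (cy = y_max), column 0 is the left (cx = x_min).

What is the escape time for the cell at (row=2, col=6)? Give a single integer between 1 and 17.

Answer: 13

Derivation:
z_0 = 0 + 0i, c = -0.5886 + 0.5025i
Iter 1: z = -0.5886 + 0.5025i, |z|^2 = 0.5989
Iter 2: z = -0.4947 + -0.0890i, |z|^2 = 0.2526
Iter 3: z = -0.3518 + 0.5906i, |z|^2 = 0.4725
Iter 4: z = -0.8136 + 0.0870i, |z|^2 = 0.6695
Iter 5: z = 0.0658 + 0.3610i, |z|^2 = 0.1346
Iter 6: z = -0.7146 + 0.5500i, |z|^2 = 0.8131
Iter 7: z = -0.3805 + -0.2835i, |z|^2 = 0.2251
Iter 8: z = -0.5242 + 0.7182i, |z|^2 = 0.7906
Iter 9: z = -0.8296 + -0.2504i, |z|^2 = 0.7510
Iter 10: z = 0.0370 + 0.9180i, |z|^2 = 0.8442
Iter 11: z = -1.4300 + 0.5704i, |z|^2 = 2.3702
Iter 12: z = 1.1310 + -1.1288i, |z|^2 = 2.5533
Iter 13: z = -0.5836 + -2.0508i, |z|^2 = 4.5465
Escaped at iteration 13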